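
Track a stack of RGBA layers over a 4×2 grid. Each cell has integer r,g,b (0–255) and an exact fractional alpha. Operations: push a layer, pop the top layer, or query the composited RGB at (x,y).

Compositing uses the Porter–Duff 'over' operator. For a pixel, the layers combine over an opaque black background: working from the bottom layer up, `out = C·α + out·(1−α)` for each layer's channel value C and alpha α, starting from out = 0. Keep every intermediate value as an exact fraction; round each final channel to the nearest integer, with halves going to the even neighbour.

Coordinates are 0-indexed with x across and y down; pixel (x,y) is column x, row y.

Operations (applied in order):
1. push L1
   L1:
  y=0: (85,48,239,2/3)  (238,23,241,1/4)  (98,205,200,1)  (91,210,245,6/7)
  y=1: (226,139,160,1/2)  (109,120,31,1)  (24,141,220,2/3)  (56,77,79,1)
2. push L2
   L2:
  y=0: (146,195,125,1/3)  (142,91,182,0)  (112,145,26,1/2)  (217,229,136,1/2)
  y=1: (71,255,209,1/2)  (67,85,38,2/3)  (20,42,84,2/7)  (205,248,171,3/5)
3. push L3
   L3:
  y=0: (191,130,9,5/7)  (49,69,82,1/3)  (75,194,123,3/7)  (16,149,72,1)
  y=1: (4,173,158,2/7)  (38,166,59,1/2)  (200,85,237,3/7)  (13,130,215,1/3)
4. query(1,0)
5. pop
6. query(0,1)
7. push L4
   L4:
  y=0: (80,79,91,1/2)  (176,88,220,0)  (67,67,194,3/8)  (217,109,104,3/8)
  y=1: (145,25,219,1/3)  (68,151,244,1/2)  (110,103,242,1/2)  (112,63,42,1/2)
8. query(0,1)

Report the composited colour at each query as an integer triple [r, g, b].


(1,0) stack=L1,L2,L3; from [0,0,0]:
after L1 α=1/4: [119/2, 23/4, 241/4]
after L2 α=0: [119/2, 23/4, 241/4]
after L3 α=1/3: [56, 161/6, 135/2]
rounded: [56, 27, 68]

query (0,1) [L1,L2] — begin 0,0,0
after L1 α=1/2: [113, 139/2, 80]
after L2 α=1/2: [92, 649/4, 289/2]
= [92, 162, 144]

at x=0,y=1 over L1,L2,L4:
after L1 α=1/2: [113, 139/2, 80]
after L2 α=1/2: [92, 649/4, 289/2]
after L4 α=1/3: [329/3, 233/2, 508/3]
= [110, 116, 169]


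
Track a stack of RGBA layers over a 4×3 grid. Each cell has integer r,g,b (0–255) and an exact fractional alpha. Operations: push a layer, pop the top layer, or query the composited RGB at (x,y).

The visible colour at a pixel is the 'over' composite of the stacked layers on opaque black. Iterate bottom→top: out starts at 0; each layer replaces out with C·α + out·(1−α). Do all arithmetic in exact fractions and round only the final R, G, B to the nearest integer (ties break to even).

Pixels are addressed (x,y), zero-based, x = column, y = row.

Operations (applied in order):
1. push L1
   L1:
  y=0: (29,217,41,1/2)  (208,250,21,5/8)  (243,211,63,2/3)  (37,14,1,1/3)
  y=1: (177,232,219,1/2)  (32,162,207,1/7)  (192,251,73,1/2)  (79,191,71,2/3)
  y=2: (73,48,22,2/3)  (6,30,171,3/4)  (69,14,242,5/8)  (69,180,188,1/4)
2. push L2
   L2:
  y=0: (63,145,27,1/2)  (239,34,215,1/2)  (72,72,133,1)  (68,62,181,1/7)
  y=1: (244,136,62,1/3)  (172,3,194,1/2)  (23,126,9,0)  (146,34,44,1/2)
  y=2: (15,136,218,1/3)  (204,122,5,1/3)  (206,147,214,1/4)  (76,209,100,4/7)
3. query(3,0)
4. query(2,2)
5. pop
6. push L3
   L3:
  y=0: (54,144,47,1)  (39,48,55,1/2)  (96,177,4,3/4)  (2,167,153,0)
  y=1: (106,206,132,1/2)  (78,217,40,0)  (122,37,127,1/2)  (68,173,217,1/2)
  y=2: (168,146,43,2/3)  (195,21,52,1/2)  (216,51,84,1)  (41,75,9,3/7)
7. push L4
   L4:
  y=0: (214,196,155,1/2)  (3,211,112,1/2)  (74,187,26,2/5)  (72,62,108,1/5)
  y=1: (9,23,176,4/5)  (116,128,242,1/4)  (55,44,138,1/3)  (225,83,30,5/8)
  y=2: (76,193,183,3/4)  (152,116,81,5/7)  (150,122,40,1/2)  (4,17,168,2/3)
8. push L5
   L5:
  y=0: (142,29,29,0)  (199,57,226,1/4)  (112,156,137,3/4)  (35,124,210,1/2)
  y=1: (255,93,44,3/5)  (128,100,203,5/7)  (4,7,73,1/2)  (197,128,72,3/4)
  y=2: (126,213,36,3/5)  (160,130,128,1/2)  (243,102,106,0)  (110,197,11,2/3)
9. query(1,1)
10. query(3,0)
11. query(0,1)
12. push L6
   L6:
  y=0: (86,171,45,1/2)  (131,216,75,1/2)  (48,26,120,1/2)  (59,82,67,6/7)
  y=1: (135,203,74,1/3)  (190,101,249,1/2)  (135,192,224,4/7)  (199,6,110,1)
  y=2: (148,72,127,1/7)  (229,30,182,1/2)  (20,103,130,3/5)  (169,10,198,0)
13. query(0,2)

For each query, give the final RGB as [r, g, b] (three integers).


query (3,0) [L1,L2] — begin 0,0,0
L1 α=1/3: [37/3, 14/3, 1/3]
L2 α=1/7: [142/7, 90/7, 183/7]
= [20, 13, 26]

query (2,2) [L1,L2] — begin 0,0,0
after L1 α=5/8: [345/8, 35/4, 605/4]
after L2 α=1/4: [2683/32, 693/16, 2671/16]
= [84, 43, 167]

at x=1,y=1 over L1,L3,L4,L5:
L1 α=1/7: [32/7, 162/7, 207/7]
L3 α=0: [32/7, 162/7, 207/7]
L4 α=1/4: [227/7, 691/14, 2315/28]
L5 α=5/7: [4934/49, 4191/49, 16525/98]
= [101, 86, 169]

(3,0) stack=L1,L3,L4,L5; from [0,0,0]:
after L1 α=1/3: [37/3, 14/3, 1/3]
after L3 α=0: [37/3, 14/3, 1/3]
after L4 α=1/5: [364/15, 242/15, 328/15]
after L5 α=1/2: [889/30, 1051/15, 1739/15]
rounded: [30, 70, 116]

query (0,1) [L1,L3,L4,L5] — begin 0,0,0
L1 α=1/2: [177/2, 116, 219/2]
L3 α=1/2: [389/4, 161, 483/4]
L4 α=4/5: [533/20, 253/5, 3299/20]
L5 α=3/5: [8183/50, 1901/25, 4619/50]
→ [164, 76, 92]

at x=0,y=2 over L1,L3,L4,L5,L6:
after L1 α=2/3: [146/3, 32, 44/3]
after L3 α=2/3: [1154/9, 108, 302/9]
after L4 α=3/4: [1603/18, 687/4, 5243/36]
after L5 α=3/5: [1001/9, 393/2, 7187/90]
after L6 α=1/7: [2446/21, 1251/7, 9092/105]
= [116, 179, 87]


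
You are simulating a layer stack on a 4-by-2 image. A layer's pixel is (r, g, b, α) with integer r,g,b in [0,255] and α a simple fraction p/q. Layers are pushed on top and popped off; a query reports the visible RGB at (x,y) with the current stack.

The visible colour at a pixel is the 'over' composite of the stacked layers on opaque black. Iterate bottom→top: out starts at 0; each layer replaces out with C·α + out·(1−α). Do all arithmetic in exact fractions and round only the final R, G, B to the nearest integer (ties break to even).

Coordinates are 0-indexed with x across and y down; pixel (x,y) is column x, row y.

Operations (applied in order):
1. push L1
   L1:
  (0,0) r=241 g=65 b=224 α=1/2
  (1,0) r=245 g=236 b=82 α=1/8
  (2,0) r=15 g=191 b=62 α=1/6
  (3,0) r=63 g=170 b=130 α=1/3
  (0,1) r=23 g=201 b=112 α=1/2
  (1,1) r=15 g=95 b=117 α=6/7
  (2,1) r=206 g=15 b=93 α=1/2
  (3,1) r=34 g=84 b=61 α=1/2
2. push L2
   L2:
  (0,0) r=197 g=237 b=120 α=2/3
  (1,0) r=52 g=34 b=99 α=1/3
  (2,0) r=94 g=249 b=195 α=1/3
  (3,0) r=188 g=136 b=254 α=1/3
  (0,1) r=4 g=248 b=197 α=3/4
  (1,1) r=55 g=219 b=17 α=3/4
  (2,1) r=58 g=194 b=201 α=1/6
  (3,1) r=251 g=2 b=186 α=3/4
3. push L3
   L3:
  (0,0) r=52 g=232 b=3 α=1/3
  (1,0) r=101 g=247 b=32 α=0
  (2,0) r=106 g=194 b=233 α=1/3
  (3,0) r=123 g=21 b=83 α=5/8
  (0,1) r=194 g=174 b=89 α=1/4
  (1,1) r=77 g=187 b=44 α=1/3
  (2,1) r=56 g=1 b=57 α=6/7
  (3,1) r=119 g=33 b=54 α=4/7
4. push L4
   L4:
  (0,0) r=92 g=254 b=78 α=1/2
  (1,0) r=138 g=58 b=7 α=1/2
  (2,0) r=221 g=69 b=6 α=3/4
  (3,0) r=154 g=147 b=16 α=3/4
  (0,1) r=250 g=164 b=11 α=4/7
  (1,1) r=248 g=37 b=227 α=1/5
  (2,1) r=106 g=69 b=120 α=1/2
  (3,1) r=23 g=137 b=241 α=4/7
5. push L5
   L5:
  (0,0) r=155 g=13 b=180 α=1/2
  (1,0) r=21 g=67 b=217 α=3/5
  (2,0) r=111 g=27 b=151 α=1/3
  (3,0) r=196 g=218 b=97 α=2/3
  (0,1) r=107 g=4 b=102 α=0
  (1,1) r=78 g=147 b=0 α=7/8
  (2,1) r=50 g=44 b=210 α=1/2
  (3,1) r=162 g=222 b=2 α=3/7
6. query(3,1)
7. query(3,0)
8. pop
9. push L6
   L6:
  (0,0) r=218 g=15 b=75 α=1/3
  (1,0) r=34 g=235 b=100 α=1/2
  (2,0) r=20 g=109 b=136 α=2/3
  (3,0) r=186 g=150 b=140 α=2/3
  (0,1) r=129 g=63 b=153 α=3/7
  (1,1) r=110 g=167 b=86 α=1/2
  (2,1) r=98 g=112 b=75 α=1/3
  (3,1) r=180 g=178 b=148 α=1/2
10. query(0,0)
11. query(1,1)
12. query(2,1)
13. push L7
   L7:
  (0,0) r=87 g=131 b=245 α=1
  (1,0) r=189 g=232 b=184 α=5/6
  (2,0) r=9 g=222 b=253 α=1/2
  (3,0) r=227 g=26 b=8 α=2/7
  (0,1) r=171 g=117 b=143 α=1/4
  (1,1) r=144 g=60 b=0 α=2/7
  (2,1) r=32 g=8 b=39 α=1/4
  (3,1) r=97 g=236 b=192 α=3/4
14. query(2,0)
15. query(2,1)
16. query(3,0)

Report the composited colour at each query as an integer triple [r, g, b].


at x=3,y=1 over L1,L2,L3,L4,L5:
after L1 α=1/2: [17, 42, 61/2]
after L2 α=3/4: [385/2, 12, 1177/8]
after L3 α=4/7: [301/2, 24, 5259/56]
after L4 α=4/7: [1087/14, 620/7, 69761/392]
after L5 α=3/7: [5576/49, 7142/49, 70349/686]
→ [114, 146, 103]

(3,0) stack=L1,L2,L3,L4,L5; from [0,0,0]:
after L1 α=1/3: [21, 170/3, 130/3]
after L2 α=1/3: [230/3, 748/9, 1022/9]
after L3 α=5/8: [845/8, 1063/24, 2267/24]
after L4 α=3/4: [4541/32, 11647/96, 3419/96]
after L5 α=2/3: [5695/32, 53503/288, 22043/288]
= [178, 186, 77]

at x=0,y=0 over L1,L2,L3,L4,L6:
L1 α=1/2: [241/2, 65/2, 112]
L2 α=2/3: [343/2, 1013/6, 352/3]
L3 α=1/3: [395/3, 1709/9, 713/9]
L4 α=1/2: [671/6, 3995/18, 1415/18]
L6 α=1/3: [1325/9, 4130/27, 2090/27]
→ [147, 153, 77]

(1,1) stack=L1,L2,L3,L4,L6; from [0,0,0]:
L1 α=6/7: [90/7, 570/7, 702/7]
L2 α=3/4: [1245/28, 5169/28, 1059/28]
L3 α=1/3: [2323/42, 7787/42, 1675/42]
L4 α=1/5: [9854/105, 16351/105, 8117/105]
L6 α=1/2: [10702/105, 16943/105, 17147/210]
= [102, 161, 82]

(2,1) stack=L1,L2,L3,L4,L6; from [0,0,0]:
+L1 (α=1/2) → [103, 15/2, 93/2]
+L2 (α=1/6) → [191/2, 463/12, 289/4]
+L3 (α=6/7) → [863/14, 535/84, 1657/28]
+L4 (α=1/2) → [2347/28, 6331/168, 5017/56]
+L6 (α=1/3) → [3719/42, 15739/252, 7117/84]
rounded: [89, 62, 85]

(2,0) stack=L1,L2,L3,L4,L6,L7; from [0,0,0]:
L1 α=1/6: [5/2, 191/6, 31/3]
L2 α=1/3: [33, 938/9, 647/9]
L3 α=1/3: [172/3, 3622/27, 3391/27]
L4 α=3/4: [2161/12, 9211/108, 3877/108]
L6 α=2/3: [2641/36, 32755/324, 33253/324]
L7 α=1/2: [2965/72, 104683/648, 115225/648]
→ [41, 162, 178]

at x=2,y=1 over L1,L2,L3,L4,L6,L7:
L1 α=1/2: [103, 15/2, 93/2]
L2 α=1/6: [191/2, 463/12, 289/4]
L3 α=6/7: [863/14, 535/84, 1657/28]
L4 α=1/2: [2347/28, 6331/168, 5017/56]
L6 α=1/3: [3719/42, 15739/252, 7117/84]
L7 α=1/4: [4167/56, 16411/336, 8209/112]
→ [74, 49, 73]

query (3,0) [L1,L2,L3,L4,L6,L7] — begin 0,0,0
+L1 (α=1/3) → [21, 170/3, 130/3]
+L2 (α=1/3) → [230/3, 748/9, 1022/9]
+L3 (α=5/8) → [845/8, 1063/24, 2267/24]
+L4 (α=3/4) → [4541/32, 11647/96, 3419/96]
+L6 (α=2/3) → [16445/96, 40447/288, 30299/288]
+L7 (α=2/7) → [125809/672, 217211/2016, 156103/2016]
→ [187, 108, 77]


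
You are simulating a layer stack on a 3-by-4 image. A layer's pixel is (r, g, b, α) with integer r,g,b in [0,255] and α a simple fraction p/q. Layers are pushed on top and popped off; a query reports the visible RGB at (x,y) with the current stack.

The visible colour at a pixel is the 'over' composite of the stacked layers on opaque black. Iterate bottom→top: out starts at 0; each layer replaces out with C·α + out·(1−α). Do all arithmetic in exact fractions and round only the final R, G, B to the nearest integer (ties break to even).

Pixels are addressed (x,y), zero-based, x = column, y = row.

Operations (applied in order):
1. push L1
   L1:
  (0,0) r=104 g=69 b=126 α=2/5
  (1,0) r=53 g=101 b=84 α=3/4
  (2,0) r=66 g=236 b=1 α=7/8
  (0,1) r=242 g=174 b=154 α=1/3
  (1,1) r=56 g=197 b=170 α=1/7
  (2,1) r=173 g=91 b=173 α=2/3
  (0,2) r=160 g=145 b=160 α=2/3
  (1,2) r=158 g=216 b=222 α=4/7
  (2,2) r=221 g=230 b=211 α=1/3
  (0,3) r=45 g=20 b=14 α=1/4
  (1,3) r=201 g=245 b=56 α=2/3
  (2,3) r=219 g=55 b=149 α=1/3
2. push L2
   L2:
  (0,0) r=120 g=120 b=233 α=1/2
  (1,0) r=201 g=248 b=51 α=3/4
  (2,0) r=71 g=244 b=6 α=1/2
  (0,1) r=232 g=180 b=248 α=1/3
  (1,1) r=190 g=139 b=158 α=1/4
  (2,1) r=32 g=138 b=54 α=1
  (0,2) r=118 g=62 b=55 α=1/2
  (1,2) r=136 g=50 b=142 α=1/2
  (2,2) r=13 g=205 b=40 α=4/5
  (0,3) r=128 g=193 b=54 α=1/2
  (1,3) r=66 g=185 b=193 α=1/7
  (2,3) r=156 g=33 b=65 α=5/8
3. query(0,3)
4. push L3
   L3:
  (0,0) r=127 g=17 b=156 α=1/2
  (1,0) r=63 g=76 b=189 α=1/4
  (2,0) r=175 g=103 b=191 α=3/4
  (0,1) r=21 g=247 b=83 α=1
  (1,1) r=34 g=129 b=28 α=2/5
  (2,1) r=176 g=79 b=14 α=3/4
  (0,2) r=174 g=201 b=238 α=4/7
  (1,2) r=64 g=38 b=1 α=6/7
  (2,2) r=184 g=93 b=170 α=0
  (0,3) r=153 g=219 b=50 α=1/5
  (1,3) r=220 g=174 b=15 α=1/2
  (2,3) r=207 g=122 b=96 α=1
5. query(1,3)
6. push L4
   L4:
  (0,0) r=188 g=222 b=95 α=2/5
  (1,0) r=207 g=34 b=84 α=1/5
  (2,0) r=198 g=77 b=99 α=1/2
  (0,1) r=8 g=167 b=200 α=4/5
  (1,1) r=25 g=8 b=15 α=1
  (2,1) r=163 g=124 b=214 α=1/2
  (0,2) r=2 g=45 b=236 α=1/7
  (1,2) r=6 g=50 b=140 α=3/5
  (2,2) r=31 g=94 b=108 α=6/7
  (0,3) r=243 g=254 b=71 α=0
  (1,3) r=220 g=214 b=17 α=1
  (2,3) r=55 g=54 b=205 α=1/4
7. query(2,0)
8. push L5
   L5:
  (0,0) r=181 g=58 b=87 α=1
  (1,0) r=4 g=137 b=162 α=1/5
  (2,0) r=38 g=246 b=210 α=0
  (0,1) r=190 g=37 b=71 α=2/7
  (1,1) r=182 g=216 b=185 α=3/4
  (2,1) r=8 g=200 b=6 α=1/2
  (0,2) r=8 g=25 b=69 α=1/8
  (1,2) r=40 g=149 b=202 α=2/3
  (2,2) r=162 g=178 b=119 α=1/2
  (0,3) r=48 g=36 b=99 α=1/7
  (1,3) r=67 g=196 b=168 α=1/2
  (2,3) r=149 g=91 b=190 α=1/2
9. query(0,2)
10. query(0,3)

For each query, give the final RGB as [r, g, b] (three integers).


(0,3) stack=L1,L2; from [0,0,0]:
+L1 (α=1/4) → [45/4, 5, 7/2]
+L2 (α=1/2) → [557/8, 99, 115/4]
= [70, 99, 29]

query (1,3) [L1,L2,L3] — begin 0,0,0
+L1 (α=2/3) → [134, 490/3, 112/3]
+L2 (α=1/7) → [870/7, 1165/7, 417/7]
+L3 (α=1/2) → [1205/7, 2383/14, 261/7]
rounded: [172, 170, 37]

at x=2,y=0 over L1,L2,L3,L4:
L1 α=7/8: [231/4, 413/2, 7/8]
L2 α=1/2: [515/8, 901/4, 55/16]
L3 α=3/4: [4715/32, 2137/16, 9223/64]
L4 α=1/2: [11051/64, 3369/32, 15559/128]
rounded: [173, 105, 122]

at x=0,y=2 over L1,L2,L3,L4,L5:
+L1 (α=2/3) → [320/3, 290/3, 320/3]
+L2 (α=1/2) → [337/3, 238/3, 485/6]
+L3 (α=4/7) → [1033/7, 1042/7, 2389/14]
+L4 (α=1/7) → [6212/49, 6567/49, 8819/49]
+L5 (α=1/8) → [1567/14, 3371/28, 4651/28]
= [112, 120, 166]

query (0,3) [L1,L2,L3,L4,L5] — begin 0,0,0
L1 α=1/4: [45/4, 5, 7/2]
L2 α=1/2: [557/8, 99, 115/4]
L3 α=1/5: [863/10, 123, 33]
L4 α=0: [863/10, 123, 33]
L5 α=1/7: [2829/35, 774/7, 297/7]
rounded: [81, 111, 42]


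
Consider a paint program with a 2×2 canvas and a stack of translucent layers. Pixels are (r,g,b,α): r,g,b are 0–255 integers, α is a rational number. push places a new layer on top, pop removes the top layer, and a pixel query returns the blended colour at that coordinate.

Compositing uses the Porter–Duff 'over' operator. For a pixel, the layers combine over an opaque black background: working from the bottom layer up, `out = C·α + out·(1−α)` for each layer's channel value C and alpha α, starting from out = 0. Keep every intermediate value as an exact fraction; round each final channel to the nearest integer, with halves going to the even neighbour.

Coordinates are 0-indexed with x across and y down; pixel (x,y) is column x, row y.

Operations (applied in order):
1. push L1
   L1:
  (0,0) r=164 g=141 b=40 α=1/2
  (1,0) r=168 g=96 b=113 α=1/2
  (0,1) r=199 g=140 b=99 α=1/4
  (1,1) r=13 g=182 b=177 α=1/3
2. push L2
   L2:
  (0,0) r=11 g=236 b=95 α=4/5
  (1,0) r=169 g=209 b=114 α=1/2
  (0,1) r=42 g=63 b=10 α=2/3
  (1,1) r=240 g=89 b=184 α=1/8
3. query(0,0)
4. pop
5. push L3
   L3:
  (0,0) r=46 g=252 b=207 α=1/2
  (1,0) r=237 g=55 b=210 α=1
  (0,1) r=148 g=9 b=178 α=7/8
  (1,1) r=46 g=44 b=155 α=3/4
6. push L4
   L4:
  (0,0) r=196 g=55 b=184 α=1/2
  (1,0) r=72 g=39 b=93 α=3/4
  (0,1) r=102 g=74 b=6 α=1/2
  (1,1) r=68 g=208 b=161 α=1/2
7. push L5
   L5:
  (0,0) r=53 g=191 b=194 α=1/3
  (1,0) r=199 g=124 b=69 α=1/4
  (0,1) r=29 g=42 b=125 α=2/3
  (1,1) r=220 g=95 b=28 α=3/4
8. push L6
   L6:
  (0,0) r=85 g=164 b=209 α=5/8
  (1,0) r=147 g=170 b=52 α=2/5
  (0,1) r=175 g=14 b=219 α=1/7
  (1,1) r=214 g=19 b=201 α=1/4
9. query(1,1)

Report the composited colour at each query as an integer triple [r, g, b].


at x=0,y=0 over L1,L2:
+L1 (α=1/2) → [82, 141/2, 20]
+L2 (α=4/5) → [126/5, 2029/10, 80]
rounded: [25, 203, 80]

query (1,1) [L1,L3,L4,L5,L6] — begin 0,0,0
+L1 (α=1/3) → [13/3, 182/3, 59]
+L3 (α=3/4) → [427/12, 289/6, 131]
+L4 (α=1/2) → [1243/24, 1537/12, 146]
+L5 (α=3/4) → [17083/96, 4957/48, 115/2]
+L6 (α=1/4) → [23931/128, 5261/64, 747/8]
→ [187, 82, 93]


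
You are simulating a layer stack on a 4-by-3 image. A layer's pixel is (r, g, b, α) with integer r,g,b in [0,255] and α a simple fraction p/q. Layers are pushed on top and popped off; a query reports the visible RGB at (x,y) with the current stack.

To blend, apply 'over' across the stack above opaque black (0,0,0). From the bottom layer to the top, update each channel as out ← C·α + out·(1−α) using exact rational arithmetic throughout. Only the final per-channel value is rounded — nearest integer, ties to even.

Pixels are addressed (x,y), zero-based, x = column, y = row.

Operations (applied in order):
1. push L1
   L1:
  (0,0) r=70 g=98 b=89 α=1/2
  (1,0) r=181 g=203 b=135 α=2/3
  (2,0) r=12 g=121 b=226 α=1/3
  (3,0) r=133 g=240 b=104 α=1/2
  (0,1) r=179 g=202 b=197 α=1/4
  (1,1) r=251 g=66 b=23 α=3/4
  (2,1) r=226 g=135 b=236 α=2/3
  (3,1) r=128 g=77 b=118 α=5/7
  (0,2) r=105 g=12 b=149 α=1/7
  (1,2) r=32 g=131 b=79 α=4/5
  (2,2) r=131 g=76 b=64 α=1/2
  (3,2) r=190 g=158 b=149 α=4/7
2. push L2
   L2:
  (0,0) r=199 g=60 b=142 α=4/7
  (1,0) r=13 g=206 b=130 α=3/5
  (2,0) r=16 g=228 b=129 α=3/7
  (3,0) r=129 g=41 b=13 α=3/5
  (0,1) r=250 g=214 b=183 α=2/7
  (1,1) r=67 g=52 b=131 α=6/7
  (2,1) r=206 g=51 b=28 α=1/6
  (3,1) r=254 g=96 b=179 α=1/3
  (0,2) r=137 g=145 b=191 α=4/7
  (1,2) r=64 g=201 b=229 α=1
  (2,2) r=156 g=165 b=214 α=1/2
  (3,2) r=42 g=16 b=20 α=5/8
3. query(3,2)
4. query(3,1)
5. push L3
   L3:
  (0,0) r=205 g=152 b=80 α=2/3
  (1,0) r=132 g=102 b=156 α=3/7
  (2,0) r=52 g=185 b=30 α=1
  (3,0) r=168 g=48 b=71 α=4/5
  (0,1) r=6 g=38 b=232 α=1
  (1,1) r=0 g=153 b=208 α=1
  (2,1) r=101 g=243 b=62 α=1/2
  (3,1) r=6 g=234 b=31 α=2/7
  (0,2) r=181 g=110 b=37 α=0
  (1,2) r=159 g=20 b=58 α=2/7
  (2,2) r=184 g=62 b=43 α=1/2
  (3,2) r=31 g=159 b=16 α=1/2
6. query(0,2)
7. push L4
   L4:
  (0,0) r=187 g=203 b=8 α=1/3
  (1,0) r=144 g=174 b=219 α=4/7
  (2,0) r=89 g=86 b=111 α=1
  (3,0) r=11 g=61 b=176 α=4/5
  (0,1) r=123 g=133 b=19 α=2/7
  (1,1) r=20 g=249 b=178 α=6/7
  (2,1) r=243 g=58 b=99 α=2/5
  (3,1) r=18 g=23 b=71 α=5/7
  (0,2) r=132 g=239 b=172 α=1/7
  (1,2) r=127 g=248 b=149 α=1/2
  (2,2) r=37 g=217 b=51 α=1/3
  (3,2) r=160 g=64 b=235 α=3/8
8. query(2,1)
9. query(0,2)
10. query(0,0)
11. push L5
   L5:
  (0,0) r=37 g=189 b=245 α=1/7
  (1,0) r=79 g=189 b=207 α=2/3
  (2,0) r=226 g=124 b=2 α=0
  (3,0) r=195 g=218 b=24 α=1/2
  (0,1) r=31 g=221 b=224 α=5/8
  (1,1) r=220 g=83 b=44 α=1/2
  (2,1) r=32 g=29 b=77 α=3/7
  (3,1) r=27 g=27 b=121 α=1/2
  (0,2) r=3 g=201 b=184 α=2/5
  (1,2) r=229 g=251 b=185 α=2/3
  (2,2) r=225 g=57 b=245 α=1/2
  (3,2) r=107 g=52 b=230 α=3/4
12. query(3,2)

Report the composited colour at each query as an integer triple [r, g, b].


at x=3,y=2 over L1,L2:
after L1 α=4/7: [760/7, 632/7, 596/7]
after L2 α=5/8: [1875/28, 307/7, 311/7]
→ [67, 44, 44]

query (3,1) [L1,L2] — begin 0,0,0
after L1 α=5/7: [640/7, 55, 590/7]
after L2 α=1/3: [3058/21, 206/3, 811/7]
= [146, 69, 116]

(0,2) stack=L1,L2,L3; from [0,0,0]:
+L1 (α=1/7) → [15, 12/7, 149/7]
+L2 (α=4/7) → [593/7, 4096/49, 5795/49]
+L3 (α=0) → [593/7, 4096/49, 5795/49]
rounded: [85, 84, 118]

at x=2,y=1 over L1,L2,L3,L4:
L1 α=2/3: [452/3, 90, 472/3]
L2 α=1/6: [1439/9, 167/2, 1222/9]
L3 α=1/2: [1174/9, 653/4, 890/9]
L4 α=2/5: [2632/15, 2423/20, 1484/15]
→ [175, 121, 99]

(0,2) stack=L1,L2,L3,L4; from [0,0,0]:
L1 α=1/7: [15, 12/7, 149/7]
L2 α=4/7: [593/7, 4096/49, 5795/49]
L3 α=0: [593/7, 4096/49, 5795/49]
L4 α=1/7: [4482/49, 36287/343, 43198/343]
→ [91, 106, 126]

(0,0) stack=L1,L2,L3,L4; from [0,0,0]:
after L1 α=1/2: [35, 49, 89/2]
after L2 α=4/7: [901/7, 387/7, 1403/14]
after L3 α=2/3: [1257/7, 2515/21, 3643/42]
after L4 α=1/3: [3823/21, 9293/63, 3811/63]
= [182, 148, 60]

at x=3,y=2 over L1,L2,L3,L4,L5:
+L1 (α=4/7) → [760/7, 632/7, 596/7]
+L2 (α=5/8) → [1875/28, 307/7, 311/7]
+L3 (α=1/2) → [2743/56, 710/7, 423/14]
+L4 (α=3/8) → [40595/448, 2447/28, 11985/112]
+L5 (α=3/4) → [184403/1792, 6815/112, 89265/448]
→ [103, 61, 199]


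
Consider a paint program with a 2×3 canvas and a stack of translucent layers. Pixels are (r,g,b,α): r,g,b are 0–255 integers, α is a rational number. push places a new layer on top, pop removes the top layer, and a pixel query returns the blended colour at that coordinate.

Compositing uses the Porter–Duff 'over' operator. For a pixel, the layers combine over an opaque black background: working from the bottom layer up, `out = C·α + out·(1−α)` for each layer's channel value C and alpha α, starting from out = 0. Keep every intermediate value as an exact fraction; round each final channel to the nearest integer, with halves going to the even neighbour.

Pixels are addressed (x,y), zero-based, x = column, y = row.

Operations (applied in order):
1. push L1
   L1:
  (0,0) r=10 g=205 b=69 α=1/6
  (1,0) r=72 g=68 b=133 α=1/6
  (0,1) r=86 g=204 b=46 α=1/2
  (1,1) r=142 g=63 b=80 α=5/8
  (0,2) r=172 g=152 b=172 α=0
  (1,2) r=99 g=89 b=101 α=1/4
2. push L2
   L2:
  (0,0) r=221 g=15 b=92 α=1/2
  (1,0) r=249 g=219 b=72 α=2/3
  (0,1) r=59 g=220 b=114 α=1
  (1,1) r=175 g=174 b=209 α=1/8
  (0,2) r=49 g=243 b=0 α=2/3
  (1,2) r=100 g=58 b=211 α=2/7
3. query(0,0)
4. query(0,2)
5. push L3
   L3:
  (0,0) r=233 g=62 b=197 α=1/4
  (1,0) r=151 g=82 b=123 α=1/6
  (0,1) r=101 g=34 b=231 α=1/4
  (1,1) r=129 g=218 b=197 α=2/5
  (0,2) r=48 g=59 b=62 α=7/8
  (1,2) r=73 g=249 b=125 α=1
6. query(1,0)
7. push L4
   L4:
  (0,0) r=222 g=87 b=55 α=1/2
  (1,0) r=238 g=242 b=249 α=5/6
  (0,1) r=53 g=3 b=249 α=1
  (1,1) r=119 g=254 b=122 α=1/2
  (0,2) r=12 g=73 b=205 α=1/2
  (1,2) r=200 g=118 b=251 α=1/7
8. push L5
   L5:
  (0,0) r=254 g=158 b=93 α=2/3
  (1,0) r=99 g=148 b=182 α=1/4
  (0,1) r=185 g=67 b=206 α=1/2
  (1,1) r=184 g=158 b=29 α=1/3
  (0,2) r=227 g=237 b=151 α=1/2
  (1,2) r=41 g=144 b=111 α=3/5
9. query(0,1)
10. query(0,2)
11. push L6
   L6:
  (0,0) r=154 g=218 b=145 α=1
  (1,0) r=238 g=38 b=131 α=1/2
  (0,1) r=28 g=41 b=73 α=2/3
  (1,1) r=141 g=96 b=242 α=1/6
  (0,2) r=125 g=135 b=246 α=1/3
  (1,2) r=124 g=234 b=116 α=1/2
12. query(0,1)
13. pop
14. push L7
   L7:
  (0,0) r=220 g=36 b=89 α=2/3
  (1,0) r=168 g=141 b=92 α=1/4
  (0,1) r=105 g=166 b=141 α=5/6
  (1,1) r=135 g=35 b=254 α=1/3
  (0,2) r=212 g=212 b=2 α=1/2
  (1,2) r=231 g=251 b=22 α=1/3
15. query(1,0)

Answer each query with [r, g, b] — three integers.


(0,0) stack=L1,L2; from [0,0,0]:
+L1 (α=1/6) → [5/3, 205/6, 23/2]
+L2 (α=1/2) → [334/3, 295/12, 207/4]
rounded: [111, 25, 52]

(0,2) stack=L1,L2; from [0,0,0]:
L1 α=0: [0, 0, 0]
L2 α=2/3: [98/3, 162, 0]
→ [33, 162, 0]

query (1,0) [L1,L2,L3] — begin 0,0,0
L1 α=1/6: [12, 34/3, 133/6]
L2 α=2/3: [170, 1348/9, 997/18]
L3 α=1/6: [1001/6, 3739/27, 7199/108]
= [167, 138, 67]

at x=0,y=1 over L1,L2,L3,L4,L5:
after L1 α=1/2: [43, 102, 23]
after L2 α=1: [59, 220, 114]
after L3 α=1/4: [139/2, 347/2, 573/4]
after L4 α=1: [53, 3, 249]
after L5 α=1/2: [119, 35, 455/2]
rounded: [119, 35, 228]

query (0,2) [L1,L2,L3,L4,L5] — begin 0,0,0
L1 α=0: [0, 0, 0]
L2 α=2/3: [98/3, 162, 0]
L3 α=7/8: [553/12, 575/8, 217/4]
L4 α=1/2: [697/24, 1159/16, 1037/8]
L5 α=1/2: [6145/48, 4951/32, 2245/16]
= [128, 155, 140]

(0,1) stack=L1,L2,L3,L4,L5,L6; from [0,0,0]:
L1 α=1/2: [43, 102, 23]
L2 α=1: [59, 220, 114]
L3 α=1/4: [139/2, 347/2, 573/4]
L4 α=1: [53, 3, 249]
L5 α=1/2: [119, 35, 455/2]
L6 α=2/3: [175/3, 39, 249/2]
rounded: [58, 39, 124]

at x=1,y=0 over L1,L2,L3,L4,L5,L7:
after L1 α=1/6: [12, 34/3, 133/6]
after L2 α=2/3: [170, 1348/9, 997/18]
after L3 α=1/6: [1001/6, 3739/27, 7199/108]
after L4 α=5/6: [8141/36, 36409/162, 141659/648]
after L5 α=1/4: [9329/48, 44401/216, 180971/864]
after L7 α=1/4: [12017/64, 54553/288, 207467/1152]
→ [188, 189, 180]


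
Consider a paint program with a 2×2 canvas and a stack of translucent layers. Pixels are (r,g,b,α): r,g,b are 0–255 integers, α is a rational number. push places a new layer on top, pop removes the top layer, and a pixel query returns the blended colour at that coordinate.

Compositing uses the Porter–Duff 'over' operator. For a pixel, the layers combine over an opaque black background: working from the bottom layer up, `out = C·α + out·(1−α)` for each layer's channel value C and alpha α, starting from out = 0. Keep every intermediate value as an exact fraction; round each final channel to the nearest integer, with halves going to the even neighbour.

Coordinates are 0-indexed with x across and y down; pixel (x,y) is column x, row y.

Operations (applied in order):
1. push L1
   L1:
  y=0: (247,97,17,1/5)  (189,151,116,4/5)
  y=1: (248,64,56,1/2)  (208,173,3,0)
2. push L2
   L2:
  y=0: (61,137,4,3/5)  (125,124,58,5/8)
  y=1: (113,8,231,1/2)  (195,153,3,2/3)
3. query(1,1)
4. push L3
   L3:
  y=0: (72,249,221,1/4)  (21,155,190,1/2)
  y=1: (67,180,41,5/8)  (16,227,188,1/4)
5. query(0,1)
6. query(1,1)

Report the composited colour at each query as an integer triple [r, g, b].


query (1,1) [L1,L2] — begin 0,0,0
after L1 α=0: [0, 0, 0]
after L2 α=2/3: [130, 102, 2]
rounded: [130, 102, 2]

at x=0,y=1 over L1,L2,L3:
after L1 α=1/2: [124, 32, 28]
after L2 α=1/2: [237/2, 20, 259/2]
after L3 α=5/8: [1381/16, 120, 1187/16]
rounded: [86, 120, 74]

(1,1) stack=L1,L2,L3; from [0,0,0]:
+L1 (α=0) → [0, 0, 0]
+L2 (α=2/3) → [130, 102, 2]
+L3 (α=1/4) → [203/2, 533/4, 97/2]
= [102, 133, 48]


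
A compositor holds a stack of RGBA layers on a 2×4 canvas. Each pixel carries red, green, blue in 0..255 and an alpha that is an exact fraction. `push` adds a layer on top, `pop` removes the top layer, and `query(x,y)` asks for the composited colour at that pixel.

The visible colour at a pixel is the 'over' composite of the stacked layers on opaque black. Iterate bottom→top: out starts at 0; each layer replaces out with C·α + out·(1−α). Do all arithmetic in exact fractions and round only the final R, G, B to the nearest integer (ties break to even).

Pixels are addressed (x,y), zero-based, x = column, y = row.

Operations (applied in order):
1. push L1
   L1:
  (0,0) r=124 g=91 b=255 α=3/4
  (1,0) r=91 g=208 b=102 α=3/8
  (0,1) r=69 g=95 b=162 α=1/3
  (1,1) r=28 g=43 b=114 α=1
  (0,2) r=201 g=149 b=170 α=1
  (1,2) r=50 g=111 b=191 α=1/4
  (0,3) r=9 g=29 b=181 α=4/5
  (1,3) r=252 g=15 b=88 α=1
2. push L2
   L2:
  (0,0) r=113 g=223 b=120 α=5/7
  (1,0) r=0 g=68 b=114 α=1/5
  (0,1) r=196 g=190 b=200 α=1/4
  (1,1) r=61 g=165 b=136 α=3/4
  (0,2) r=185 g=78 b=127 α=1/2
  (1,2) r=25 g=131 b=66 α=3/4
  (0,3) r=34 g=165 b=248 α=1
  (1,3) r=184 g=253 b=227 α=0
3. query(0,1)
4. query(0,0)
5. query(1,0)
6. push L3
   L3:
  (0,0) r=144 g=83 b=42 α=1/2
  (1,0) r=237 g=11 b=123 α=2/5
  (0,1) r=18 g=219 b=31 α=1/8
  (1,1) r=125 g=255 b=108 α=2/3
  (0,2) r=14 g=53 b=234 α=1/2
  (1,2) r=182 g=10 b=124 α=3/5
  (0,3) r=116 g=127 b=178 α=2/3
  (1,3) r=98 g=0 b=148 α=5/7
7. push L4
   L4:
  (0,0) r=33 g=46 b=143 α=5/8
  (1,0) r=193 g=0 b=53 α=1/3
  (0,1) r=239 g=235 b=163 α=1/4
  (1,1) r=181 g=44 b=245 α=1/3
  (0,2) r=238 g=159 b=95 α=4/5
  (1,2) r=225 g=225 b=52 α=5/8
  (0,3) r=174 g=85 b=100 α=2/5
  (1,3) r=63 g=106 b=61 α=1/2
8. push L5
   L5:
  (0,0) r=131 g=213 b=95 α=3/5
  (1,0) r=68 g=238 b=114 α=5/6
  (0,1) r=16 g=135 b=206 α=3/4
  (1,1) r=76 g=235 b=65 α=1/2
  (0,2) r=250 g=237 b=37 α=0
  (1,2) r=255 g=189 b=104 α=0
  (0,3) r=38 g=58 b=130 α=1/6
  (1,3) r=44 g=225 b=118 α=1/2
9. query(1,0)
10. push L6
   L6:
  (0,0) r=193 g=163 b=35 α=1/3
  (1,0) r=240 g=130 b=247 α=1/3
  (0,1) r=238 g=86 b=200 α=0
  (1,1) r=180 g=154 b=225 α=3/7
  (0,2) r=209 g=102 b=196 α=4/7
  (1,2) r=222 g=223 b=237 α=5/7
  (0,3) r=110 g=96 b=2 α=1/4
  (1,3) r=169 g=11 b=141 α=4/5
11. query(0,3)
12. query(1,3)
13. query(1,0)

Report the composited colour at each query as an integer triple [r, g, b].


at x=0,y=1 over L1,L2:
after L1 α=1/3: [23, 95/3, 54]
after L2 α=1/4: [265/4, 285/4, 181/2]
= [66, 71, 90]

at x=0,y=0 over L1,L2:
+L1 (α=3/4) → [93, 273/4, 765/4]
+L2 (α=5/7) → [751/7, 2503/14, 1965/14]
→ [107, 179, 140]

(1,0) stack=L1,L2; from [0,0,0]:
after L1 α=3/8: [273/8, 78, 153/4]
after L2 α=1/5: [273/10, 76, 267/5]
rounded: [27, 76, 53]

query (1,0) [L1,L2,L3,L4,L5] — begin 0,0,0
+L1 (α=3/8) → [273/8, 78, 153/4]
+L2 (α=1/5) → [273/10, 76, 267/5]
+L3 (α=2/5) → [5559/50, 50, 2031/25]
+L4 (α=1/3) → [10384/75, 100/3, 5387/75]
+L5 (α=5/6) → [17942/225, 1835/9, 48137/450]
→ [80, 204, 107]

query (0,3) [L1,L2,L3,L4,L5,L6] — begin 0,0,0
L1 α=4/5: [36/5, 116/5, 724/5]
L2 α=1: [34, 165, 248]
L3 α=2/3: [266/3, 419/3, 604/3]
L4 α=2/5: [614/5, 589/5, 804/5]
L5 α=1/6: [326/3, 647/6, 467/3]
L6 α=1/4: [109, 839/8, 469/4]
→ [109, 105, 117]

query (1,3) [L1,L2,L3,L4,L5,L6] — begin 0,0,0
L1 α=1: [252, 15, 88]
L2 α=0: [252, 15, 88]
L3 α=5/7: [142, 30/7, 916/7]
L4 α=1/2: [205/2, 386/7, 1343/14]
L5 α=1/2: [293/4, 1961/14, 2995/28]
L6 α=4/5: [2997/20, 2577/70, 18787/140]
= [150, 37, 134]

at x=1,y=0 over L1,L2,L3,L4,L5,L6:
after L1 α=3/8: [273/8, 78, 153/4]
after L2 α=1/5: [273/10, 76, 267/5]
after L3 α=2/5: [5559/50, 50, 2031/25]
after L4 α=1/3: [10384/75, 100/3, 5387/75]
after L5 α=5/6: [17942/225, 1835/9, 48137/450]
after L6 α=1/3: [89884/675, 4840/27, 103712/675]
rounded: [133, 179, 154]


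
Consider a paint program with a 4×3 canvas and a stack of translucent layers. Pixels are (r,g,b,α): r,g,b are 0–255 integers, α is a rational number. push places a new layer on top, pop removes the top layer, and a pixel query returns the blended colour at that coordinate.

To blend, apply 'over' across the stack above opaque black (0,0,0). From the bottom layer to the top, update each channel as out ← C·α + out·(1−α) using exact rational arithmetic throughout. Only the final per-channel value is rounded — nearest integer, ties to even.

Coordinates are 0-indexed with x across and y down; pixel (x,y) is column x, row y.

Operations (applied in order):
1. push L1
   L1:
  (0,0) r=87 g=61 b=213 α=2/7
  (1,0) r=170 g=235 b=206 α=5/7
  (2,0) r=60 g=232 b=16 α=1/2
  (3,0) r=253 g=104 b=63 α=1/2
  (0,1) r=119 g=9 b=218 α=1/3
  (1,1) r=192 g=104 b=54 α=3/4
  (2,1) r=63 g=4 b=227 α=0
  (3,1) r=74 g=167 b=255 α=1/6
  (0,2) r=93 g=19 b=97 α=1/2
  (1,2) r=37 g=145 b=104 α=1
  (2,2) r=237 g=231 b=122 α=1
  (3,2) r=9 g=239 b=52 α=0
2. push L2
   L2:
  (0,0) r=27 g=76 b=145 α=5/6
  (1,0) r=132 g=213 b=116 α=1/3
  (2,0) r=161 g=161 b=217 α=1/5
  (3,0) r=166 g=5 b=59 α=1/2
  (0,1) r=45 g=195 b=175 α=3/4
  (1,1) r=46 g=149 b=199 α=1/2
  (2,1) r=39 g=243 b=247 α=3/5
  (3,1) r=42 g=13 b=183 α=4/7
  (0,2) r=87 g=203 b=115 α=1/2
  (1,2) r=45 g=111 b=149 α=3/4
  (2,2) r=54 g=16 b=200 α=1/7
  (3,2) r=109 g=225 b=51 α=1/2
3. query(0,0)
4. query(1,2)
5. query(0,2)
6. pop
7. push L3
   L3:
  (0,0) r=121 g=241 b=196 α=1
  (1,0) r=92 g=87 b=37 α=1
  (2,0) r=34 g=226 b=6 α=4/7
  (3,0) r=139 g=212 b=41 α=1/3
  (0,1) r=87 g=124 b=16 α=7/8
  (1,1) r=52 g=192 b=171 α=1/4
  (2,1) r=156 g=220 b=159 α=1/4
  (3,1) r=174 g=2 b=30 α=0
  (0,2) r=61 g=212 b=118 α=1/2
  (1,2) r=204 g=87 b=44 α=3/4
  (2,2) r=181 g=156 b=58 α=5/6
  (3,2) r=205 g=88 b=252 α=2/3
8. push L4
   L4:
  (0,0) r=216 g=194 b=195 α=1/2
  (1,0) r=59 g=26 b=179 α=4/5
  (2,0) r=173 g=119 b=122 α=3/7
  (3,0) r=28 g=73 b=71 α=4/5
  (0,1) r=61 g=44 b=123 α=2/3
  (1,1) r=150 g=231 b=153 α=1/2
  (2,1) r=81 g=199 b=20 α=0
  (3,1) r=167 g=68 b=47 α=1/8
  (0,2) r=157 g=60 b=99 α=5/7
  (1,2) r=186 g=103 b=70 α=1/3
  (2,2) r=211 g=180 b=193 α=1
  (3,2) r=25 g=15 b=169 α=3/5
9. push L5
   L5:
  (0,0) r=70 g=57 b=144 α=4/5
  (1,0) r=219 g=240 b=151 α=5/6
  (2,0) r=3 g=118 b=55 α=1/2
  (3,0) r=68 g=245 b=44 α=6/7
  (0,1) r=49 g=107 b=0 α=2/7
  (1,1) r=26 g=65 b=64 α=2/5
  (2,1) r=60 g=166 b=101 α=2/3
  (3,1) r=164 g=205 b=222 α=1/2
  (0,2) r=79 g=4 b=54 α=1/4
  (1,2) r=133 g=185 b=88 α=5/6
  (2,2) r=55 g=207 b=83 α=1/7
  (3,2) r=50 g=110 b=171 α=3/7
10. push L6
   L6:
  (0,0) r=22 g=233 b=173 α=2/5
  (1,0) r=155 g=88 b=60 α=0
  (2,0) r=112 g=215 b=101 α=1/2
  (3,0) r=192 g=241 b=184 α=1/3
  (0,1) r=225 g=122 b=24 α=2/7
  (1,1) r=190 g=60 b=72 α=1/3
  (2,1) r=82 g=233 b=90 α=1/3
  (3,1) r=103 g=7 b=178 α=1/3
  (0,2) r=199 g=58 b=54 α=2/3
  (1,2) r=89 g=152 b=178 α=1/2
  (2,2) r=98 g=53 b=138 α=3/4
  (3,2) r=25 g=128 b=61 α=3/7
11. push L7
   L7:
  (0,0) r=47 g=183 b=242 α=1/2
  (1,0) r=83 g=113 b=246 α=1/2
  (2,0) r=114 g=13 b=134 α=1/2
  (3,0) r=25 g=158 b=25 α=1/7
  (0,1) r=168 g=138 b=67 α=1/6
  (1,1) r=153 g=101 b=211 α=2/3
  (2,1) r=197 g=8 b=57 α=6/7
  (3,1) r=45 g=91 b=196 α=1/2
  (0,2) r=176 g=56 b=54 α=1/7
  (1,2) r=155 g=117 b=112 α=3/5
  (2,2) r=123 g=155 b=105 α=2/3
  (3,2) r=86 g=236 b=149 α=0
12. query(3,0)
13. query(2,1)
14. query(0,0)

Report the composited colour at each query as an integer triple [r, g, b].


(0,0) stack=L1,L2; from [0,0,0]:
L1 α=2/7: [174/7, 122/7, 426/7]
L2 α=5/6: [373/14, 1391/21, 5501/42]
= [27, 66, 131]

at x=1,y=2 over L1,L2:
L1 α=1: [37, 145, 104]
L2 α=3/4: [43, 239/2, 551/4]
= [43, 120, 138]

query (0,2) [L1,L2] — begin 0,0,0
L1 α=1/2: [93/2, 19/2, 97/2]
L2 α=1/2: [267/4, 425/4, 327/4]
= [67, 106, 82]

(3,0) stack=L1,L3,L4,L5,L6,L7; from [0,0,0]:
+L1 (α=1/2) → [253/2, 52, 63/2]
+L3 (α=1/3) → [392/3, 316/3, 104/3]
+L4 (α=4/5) → [728/15, 1192/15, 956/15]
+L5 (α=6/7) → [6848/105, 23242/105, 4916/105]
+L6 (α=1/3) → [33856/315, 71789/315, 29152/315]
+L7 (α=1/7) → [70337/735, 160168/735, 60929/735]
→ [96, 218, 83]

at x=2,y=1 over L1,L3,L4,L5,L6,L7:
after L1 α=0: [0, 0, 0]
after L3 α=1/4: [39, 55, 159/4]
after L4 α=0: [39, 55, 159/4]
after L5 α=2/3: [53, 129, 967/12]
after L6 α=1/3: [188/3, 491/3, 1507/18]
after L7 α=6/7: [3734/21, 635/21, 7663/126]
→ [178, 30, 61]

at x=0,y=0 over L1,L3,L4,L5,L6,L7:
L1 α=2/7: [174/7, 122/7, 426/7]
L3 α=1: [121, 241, 196]
L4 α=1/2: [337/2, 435/2, 391/2]
L5 α=4/5: [897/10, 891/10, 1543/10]
L6 α=2/5: [3131/50, 7333/50, 8089/50]
L7 α=1/2: [5481/100, 16483/100, 20189/100]
= [55, 165, 202]


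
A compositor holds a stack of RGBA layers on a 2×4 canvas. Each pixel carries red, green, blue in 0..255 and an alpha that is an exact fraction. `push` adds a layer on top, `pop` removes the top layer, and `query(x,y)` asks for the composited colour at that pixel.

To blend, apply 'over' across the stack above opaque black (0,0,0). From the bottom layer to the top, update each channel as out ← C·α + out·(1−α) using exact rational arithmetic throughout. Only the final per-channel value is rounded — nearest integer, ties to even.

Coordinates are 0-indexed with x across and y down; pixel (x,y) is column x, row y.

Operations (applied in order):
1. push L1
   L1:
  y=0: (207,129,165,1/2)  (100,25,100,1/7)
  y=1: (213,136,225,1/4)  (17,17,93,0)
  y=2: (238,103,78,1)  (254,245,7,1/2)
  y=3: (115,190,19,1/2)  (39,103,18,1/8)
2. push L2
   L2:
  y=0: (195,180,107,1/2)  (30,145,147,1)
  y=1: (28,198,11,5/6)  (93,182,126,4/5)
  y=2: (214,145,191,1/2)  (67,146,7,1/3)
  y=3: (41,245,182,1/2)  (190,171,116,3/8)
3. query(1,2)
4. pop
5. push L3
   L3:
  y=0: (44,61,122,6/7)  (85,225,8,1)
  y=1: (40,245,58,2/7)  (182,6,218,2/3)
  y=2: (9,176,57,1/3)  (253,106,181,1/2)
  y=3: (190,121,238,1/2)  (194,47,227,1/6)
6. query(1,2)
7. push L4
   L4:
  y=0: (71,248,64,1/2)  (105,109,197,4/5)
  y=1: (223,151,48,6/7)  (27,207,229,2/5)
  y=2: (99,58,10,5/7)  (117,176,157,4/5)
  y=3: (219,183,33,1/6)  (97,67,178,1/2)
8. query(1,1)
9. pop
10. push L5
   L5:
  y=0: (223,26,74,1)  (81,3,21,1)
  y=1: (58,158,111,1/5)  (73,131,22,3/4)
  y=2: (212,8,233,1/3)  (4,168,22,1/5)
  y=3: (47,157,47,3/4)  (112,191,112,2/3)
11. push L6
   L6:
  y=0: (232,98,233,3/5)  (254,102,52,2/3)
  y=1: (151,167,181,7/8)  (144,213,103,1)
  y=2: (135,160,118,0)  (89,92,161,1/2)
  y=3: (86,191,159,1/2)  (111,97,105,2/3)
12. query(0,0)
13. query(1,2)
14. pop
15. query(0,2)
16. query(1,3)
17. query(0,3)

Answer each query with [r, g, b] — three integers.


(1,2) stack=L1,L2; from [0,0,0]:
+L1 (α=1/2) → [127, 245/2, 7/2]
+L2 (α=1/3) → [107, 391/3, 14/3]
= [107, 130, 5]

at x=1,y=2 over L1,L3:
L1 α=1/2: [127, 245/2, 7/2]
L3 α=1/2: [190, 457/4, 369/4]
= [190, 114, 92]

query (1,1) [L1,L3,L4] — begin 0,0,0
L1 α=0: [0, 0, 0]
L3 α=2/3: [364/3, 4, 436/3]
L4 α=2/5: [418/5, 426/5, 894/5]
→ [84, 85, 179]

(0,0) stack=L1,L3,L5,L6; from [0,0,0]:
+L1 (α=1/2) → [207/2, 129/2, 165/2]
+L3 (α=6/7) → [105/2, 123/2, 1629/14]
+L5 (α=1) → [223, 26, 74]
+L6 (α=3/5) → [1142/5, 346/5, 847/5]
rounded: [228, 69, 169]

at x=1,y=2 over L1,L3,L5,L6:
+L1 (α=1/2) → [127, 245/2, 7/2]
+L3 (α=1/2) → [190, 457/4, 369/4]
+L5 (α=1/5) → [764/5, 125, 391/5]
+L6 (α=1/2) → [1209/10, 217/2, 598/5]
rounded: [121, 108, 120]

at x=0,y=2 over L1,L3,L5:
after L1 α=1: [238, 103, 78]
after L3 α=1/3: [485/3, 382/3, 71]
after L5 α=1/3: [1606/9, 788/9, 125]
= [178, 88, 125]

(1,3) stack=L1,L3,L5; from [0,0,0]:
+L1 (α=1/8) → [39/8, 103/8, 9/4]
+L3 (α=1/6) → [1747/48, 297/16, 953/24]
+L5 (α=2/3) → [12499/144, 6409/48, 6329/72]
→ [87, 134, 88]

at x=0,y=3 over L1,L3,L5:
+L1 (α=1/2) → [115/2, 95, 19/2]
+L3 (α=1/2) → [495/4, 108, 495/4]
+L5 (α=3/4) → [1059/16, 579/4, 1059/16]
→ [66, 145, 66]


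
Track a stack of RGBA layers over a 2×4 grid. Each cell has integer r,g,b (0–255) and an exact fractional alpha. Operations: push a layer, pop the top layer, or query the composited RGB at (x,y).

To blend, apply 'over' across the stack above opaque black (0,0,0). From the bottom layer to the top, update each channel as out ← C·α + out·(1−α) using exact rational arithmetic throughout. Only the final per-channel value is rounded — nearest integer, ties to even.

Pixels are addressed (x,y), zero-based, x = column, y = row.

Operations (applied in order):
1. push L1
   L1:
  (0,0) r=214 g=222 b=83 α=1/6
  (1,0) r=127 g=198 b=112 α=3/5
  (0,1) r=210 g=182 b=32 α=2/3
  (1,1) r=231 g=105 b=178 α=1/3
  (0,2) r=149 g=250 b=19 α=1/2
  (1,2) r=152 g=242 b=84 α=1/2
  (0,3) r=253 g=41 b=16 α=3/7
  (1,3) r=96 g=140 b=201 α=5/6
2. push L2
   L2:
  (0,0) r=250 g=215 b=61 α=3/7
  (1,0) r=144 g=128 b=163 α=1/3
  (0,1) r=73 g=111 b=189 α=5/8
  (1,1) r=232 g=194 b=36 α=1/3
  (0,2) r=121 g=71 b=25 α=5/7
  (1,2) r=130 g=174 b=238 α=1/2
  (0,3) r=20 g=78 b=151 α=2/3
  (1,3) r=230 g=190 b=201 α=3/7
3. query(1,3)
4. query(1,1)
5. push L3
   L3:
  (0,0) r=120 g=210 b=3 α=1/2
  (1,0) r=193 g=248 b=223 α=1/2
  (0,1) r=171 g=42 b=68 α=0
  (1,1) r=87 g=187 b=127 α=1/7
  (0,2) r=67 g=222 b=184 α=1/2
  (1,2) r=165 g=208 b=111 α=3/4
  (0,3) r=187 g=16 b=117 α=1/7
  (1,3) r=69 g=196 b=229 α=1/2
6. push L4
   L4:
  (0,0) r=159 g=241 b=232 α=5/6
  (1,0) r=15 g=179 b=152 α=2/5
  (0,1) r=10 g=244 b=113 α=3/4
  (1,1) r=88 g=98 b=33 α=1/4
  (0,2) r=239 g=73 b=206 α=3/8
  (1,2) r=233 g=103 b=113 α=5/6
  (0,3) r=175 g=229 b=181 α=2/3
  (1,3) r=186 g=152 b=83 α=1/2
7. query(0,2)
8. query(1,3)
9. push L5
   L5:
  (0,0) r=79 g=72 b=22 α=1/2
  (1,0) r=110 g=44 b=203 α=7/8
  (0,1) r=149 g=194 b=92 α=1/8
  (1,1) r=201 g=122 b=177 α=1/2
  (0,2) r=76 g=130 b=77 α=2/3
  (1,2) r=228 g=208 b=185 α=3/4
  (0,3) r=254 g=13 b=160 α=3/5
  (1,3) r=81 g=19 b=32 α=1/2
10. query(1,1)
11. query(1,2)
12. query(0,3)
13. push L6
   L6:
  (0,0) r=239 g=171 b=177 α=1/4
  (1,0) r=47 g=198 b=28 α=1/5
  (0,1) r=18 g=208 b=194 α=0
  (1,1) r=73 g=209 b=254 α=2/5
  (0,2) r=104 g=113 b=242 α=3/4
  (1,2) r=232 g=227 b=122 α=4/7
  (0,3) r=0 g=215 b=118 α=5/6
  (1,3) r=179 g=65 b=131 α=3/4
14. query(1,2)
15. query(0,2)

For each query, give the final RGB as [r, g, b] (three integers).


at x=1,y=3 over L1,L2:
+L1 (α=5/6) → [80, 350/3, 335/2]
+L2 (α=3/7) → [1010/7, 3110/21, 1273/7]
→ [144, 148, 182]

(1,1) stack=L1,L2; from [0,0,0]:
after L1 α=1/3: [77, 35, 178/3]
after L2 α=1/3: [386/3, 88, 464/9]
→ [129, 88, 52]

query (0,2) [L1,L2,L3,L4] — begin 0,0,0
L1 α=1/2: [149/2, 125, 19/2]
L2 α=5/7: [754/7, 605/7, 144/7]
L3 α=1/2: [1223/14, 2159/14, 716/7]
L4 α=3/8: [16153/112, 13861/112, 3953/28]
= [144, 124, 141]

query (1,3) [L1,L2,L3,L4] — begin 0,0,0
after L1 α=5/6: [80, 350/3, 335/2]
after L2 α=3/7: [1010/7, 3110/21, 1273/7]
after L3 α=1/2: [1493/14, 3613/21, 1438/7]
after L4 α=1/2: [4097/28, 6805/42, 2019/14]
= [146, 162, 144]

(1,1) stack=L1,L2,L3,L4,L5; from [0,0,0]:
L1 α=1/3: [77, 35, 178/3]
L2 α=1/3: [386/3, 88, 464/9]
L3 α=1/7: [859/7, 715/7, 187/3]
L4 α=1/4: [3193/28, 2831/28, 55]
L5 α=1/2: [8821/56, 6247/56, 116]
→ [158, 112, 116]

at x=1,y=2 over L1,L2,L3,L4,L5:
after L1 α=1/2: [76, 121, 42]
after L2 α=1/2: [103, 295/2, 140]
after L3 α=3/4: [299/2, 1543/8, 473/4]
after L4 α=5/6: [2629/12, 5663/48, 911/8]
after L5 α=3/4: [10837/48, 35615/192, 5351/32]
= [226, 185, 167]

at x=0,y=3 over L1,L2,L3,L4,L5:
+L1 (α=3/7) → [759/7, 123/7, 48/7]
+L2 (α=2/3) → [1039/21, 405/7, 2162/21]
+L3 (α=1/7) → [3387/49, 2542/49, 5143/49]
+L4 (α=2/3) → [20537/147, 8328/49, 7627/49]
+L5 (α=3/5) → [153088/735, 18567/245, 38774/245]
rounded: [208, 76, 158]

query (1,2) [L1,L2,L3,L4,L5,L6] — begin 0,0,0
L1 α=1/2: [76, 121, 42]
L2 α=1/2: [103, 295/2, 140]
L3 α=3/4: [299/2, 1543/8, 473/4]
L4 α=5/6: [2629/12, 5663/48, 911/8]
L5 α=3/4: [10837/48, 35615/192, 5351/32]
L6 α=4/7: [25685/112, 93727/448, 31669/224]
rounded: [229, 209, 141]

at x=0,y=2 over L1,L2,L3,L4,L5,L6:
+L1 (α=1/2) → [149/2, 125, 19/2]
+L2 (α=5/7) → [754/7, 605/7, 144/7]
+L3 (α=1/2) → [1223/14, 2159/14, 716/7]
+L4 (α=3/8) → [16153/112, 13861/112, 3953/28]
+L5 (α=2/3) → [11059/112, 14327/112, 2755/28]
+L6 (α=3/4) → [46003/448, 52295/448, 23083/112]
→ [103, 117, 206]
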